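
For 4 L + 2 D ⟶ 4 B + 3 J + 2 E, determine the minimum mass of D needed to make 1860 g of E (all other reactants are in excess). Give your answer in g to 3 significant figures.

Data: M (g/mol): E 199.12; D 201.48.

1880 g

n(E) = 1860 / 199.12 = 9.341 mol
n(D) = (2/2) × 9.341 = 9.341 mol
mass = 9.341 × 201.48 = 1882 g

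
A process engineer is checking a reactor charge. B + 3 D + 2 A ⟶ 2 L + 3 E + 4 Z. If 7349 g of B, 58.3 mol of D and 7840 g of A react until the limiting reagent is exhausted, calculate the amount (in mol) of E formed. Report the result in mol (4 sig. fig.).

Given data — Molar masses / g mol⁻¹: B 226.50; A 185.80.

58.30 mol

n(B) = 7349 / 226.50 = 32.45 mol
n(D) = 58.30 mol
n(A) = 7840 / 185.80 = 42.20 mol
n/ν → B: 32.45, D: 19.43, A: 21.10; D is limiting.
n(E) = (3/3) × 58.30 = 58.30 mol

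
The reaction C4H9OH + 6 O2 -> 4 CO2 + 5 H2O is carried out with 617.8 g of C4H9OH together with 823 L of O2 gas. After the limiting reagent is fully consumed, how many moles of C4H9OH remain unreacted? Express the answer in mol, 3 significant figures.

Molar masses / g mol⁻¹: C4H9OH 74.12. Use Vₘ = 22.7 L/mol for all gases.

2.29 mol

n(C4H9OH) = 617.8 / 74.12 = 8.335 mol
n(O2) = 823.0 / 22.7 = 36.26 mol
n/ν for C4H9OH = 8.335/1 = 8.335
n/ν for O2 = 36.26/6 = 6.043
Smallest n/ν is O2 → limiting reagent.
C4H9OH consumed = (1/6) × 36.26 = 6.043 mol
C4H9OH remaining = 8.335 − 6.043 = 2.292 mol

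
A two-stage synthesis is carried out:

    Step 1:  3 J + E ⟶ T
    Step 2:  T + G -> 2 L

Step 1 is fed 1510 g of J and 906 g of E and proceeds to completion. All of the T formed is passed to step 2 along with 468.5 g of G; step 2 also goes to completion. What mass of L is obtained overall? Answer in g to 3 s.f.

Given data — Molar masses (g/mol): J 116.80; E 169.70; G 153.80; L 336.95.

Step 1:
n(J) = 1510 / 116.80 = 12.93 mol
n(E) = 906.0 / 169.70 = 5.339 mol
n/ν for J = 12.93/3 = 4.310
n/ν for E = 5.339/1 = 5.339
Smallest n/ν is J → limiting reagent.
n(T) produced = (1/3) × 12.93 = 4.310 mol
Step 2:
n(T) available = 4.310 mol
n(G) = 468.5 / 153.80 = 3.046 mol
n/ν for T = 4.310/1 = 4.310
n/ν for G = 3.046/1 = 3.046
Smallest n/ν is G → limiting reagent.
n(L) = (2/1) × 3.046 = 6.092 mol
mass = 6.092 × 336.95 = 2053 g

2050 g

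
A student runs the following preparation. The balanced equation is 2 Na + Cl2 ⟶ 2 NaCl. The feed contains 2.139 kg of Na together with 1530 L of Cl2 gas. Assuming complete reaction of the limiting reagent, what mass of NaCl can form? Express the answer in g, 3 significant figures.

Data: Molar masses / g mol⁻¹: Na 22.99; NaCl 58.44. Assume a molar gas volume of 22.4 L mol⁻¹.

n(Na) = 2.139×1000 / 22.99 = 93.04 mol
n(Cl2) = 1530 / 22.4 = 68.30 mol
n/ν for Na = 93.04/2 = 46.52
n/ν for Cl2 = 68.30/1 = 68.30
Smallest n/ν is Na → limiting reagent.
n(NaCl) = (2/2) × 93.04 = 93.04 mol
mass = 93.04 × 58.44 = 5437 g

5440 g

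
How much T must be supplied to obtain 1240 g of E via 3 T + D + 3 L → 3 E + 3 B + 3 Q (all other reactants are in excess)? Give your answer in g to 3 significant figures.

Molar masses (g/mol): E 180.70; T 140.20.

n(E) = 1240 / 180.70 = 6.862 mol
n(T) = (3/3) × 6.862 = 6.862 mol
mass = 6.862 × 140.20 = 962.1 g

962 g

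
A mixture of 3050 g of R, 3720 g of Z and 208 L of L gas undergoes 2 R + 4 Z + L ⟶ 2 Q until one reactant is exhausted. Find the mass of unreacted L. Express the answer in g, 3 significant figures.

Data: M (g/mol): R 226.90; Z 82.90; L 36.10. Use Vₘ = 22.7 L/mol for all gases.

88.2 g

n(R) = 3050 / 226.90 = 13.44 mol
n(Z) = 3720 / 82.90 = 44.87 mol
n(L) = 208.0 / 22.7 = 9.163 mol
n/ν for R = 13.44/2 = 6.720
n/ν for Z = 44.87/4 = 11.22
n/ν for L = 9.163/1 = 9.163
Smallest n/ν is R → limiting reagent.
L consumed = (1/2) × 13.44 = 6.720 mol
L remaining = 9.163 − 6.720 = 2.443 mol
mass = 2.443 × 36.10 = 88.19 g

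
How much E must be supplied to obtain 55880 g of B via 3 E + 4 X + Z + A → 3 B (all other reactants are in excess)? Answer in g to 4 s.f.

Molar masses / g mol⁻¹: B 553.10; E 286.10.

28900 g

n(B) = 55880 / 553.10 = 101.0 mol
n(E) = (3/3) × 101.0 = 101.0 mol
mass = 101.0 × 286.10 = 28900 g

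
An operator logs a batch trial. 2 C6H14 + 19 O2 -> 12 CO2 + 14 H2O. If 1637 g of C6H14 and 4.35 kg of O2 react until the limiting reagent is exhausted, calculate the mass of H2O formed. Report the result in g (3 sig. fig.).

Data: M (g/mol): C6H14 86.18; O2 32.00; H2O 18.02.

n(C6H14) = 1637 / 86.18 = 19.00 mol
n(O2) = 4.350×1000 / 32.00 = 135.9 mol
n/ν for C6H14 = 19.00/2 = 9.500
n/ν for O2 = 135.9/19 = 7.153
Smallest n/ν is O2 → limiting reagent.
n(H2O) = (14/19) × 135.9 = 100.1 mol
mass = 100.1 × 18.02 = 1804 g

1800 g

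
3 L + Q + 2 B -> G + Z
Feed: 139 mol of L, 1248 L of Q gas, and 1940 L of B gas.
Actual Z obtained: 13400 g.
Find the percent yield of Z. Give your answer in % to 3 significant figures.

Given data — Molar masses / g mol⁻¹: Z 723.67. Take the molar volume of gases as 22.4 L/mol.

n(L) = 139.0 mol
n(Q) = 1248 / 22.4 = 55.71 mol
n(B) = 1940 / 22.4 = 86.61 mol
n/ν for L = 139.0/3 = 46.33
n/ν for Q = 55.71/1 = 55.71
n/ν for B = 86.61/2 = 43.31
Smallest n/ν is B → limiting reagent.
theoretical n(Z) = (1/2) × 86.61 = 43.31 mol → 31340 g
% yield = 13400 / 31340 × 100 = 42.76 %

42.8 %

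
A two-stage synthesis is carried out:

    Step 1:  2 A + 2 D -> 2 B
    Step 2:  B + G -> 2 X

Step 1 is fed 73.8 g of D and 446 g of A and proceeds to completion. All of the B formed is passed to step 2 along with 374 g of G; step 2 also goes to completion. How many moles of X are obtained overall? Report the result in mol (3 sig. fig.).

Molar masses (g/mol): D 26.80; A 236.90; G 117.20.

3.77 mol

Step 1:
n(D) = 73.80 / 26.80 = 2.754 mol
n(A) = 446.0 / 236.90 = 1.883 mol
n/ν → D: 1.377, A: 0.9415; A is limiting.
n(B) produced = (2/2) × 1.883 = 1.883 mol
Step 2:
n(B) available = 1.883 mol
n(G) = 374.0 / 117.20 = 3.191 mol
n/ν → B: 1.883, G: 3.191; B is limiting.
n(X) = (2/1) × 1.883 = 3.766 mol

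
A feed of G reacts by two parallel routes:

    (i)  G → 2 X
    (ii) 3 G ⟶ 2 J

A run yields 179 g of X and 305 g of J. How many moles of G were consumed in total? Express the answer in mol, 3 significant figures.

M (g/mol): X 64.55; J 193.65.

n(X) = 179 / 64.55 = 2.773 mol
n(J) = 305 / 193.65 = 1.575 mol
n(G) via (i) = (1/2)×2.773 = 1.387 mol
n(G) via (ii) = (3/2)×1.575 = 2.363 mol
total n(G) = 1.387 + 2.363 = 3.750 mol

3.75 mol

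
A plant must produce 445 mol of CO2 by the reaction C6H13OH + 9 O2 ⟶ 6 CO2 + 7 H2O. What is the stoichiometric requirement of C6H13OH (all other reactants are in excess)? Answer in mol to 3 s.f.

74.2 mol

n(CO2) = 445.0 mol
n(C6H13OH) = (1/6) × 445.0 = 74.17 mol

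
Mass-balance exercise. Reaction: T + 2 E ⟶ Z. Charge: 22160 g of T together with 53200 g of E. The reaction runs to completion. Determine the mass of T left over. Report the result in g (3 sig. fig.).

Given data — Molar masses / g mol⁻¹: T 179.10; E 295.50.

6040 g

n(T) = 22160 / 179.10 = 123.7 mol
n(E) = 53200 / 295.50 = 180.0 mol
n/ν for T = 123.7/1 = 123.7
n/ν for E = 180.0/2 = 90.00
Smallest n/ν is E → limiting reagent.
T consumed = (1/2) × 180.0 = 90.00 mol
T remaining = 123.7 − 90.00 = 33.70 mol
mass = 33.70 × 179.10 = 6036 g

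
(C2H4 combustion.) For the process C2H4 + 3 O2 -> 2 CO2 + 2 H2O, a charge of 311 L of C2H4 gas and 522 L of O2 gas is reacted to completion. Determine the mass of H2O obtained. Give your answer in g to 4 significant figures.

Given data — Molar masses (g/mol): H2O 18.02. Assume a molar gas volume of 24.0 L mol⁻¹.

n(C2H4) = 311.0 / 24.0 = 12.96 mol
n(O2) = 522.0 / 24.0 = 21.75 mol
n/ν for C2H4 = 12.96/1 = 12.96
n/ν for O2 = 21.75/3 = 7.250
Smallest n/ν is O2 → limiting reagent.
n(H2O) = (2/3) × 21.75 = 14.50 mol
mass = 14.50 × 18.02 = 261.3 g

261.3 g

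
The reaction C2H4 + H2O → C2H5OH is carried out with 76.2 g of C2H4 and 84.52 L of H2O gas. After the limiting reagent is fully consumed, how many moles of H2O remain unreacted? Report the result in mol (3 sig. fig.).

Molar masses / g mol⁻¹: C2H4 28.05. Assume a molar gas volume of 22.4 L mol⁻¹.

1.06 mol

n(C2H4) = 76.20 / 28.05 = 2.717 mol
n(H2O) = 84.52 / 22.4 = 3.773 mol
n/ν → C2H4: 2.717, H2O: 3.773; C2H4 is limiting.
H2O consumed = (1/1) × 2.717 = 2.717 mol
H2O remaining = 3.773 − 2.717 = 1.056 mol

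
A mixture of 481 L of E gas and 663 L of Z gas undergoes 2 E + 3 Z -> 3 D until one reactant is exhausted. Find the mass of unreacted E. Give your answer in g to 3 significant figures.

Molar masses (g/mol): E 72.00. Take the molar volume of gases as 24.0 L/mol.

n(E) = 481.0 / 24.0 = 20.04 mol
n(Z) = 663.0 / 24.0 = 27.63 mol
n/ν for E = 20.04/2 = 10.02
n/ν for Z = 27.63/3 = 9.210
Smallest n/ν is Z → limiting reagent.
E consumed = (2/3) × 27.63 = 18.42 mol
E remaining = 20.04 − 18.42 = 1.620 mol
mass = 1.620 × 72.00 = 116.6 g

117 g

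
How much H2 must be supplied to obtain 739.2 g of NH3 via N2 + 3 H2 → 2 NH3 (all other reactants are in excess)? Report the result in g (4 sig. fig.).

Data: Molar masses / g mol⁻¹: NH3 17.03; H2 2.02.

n(NH3) = 739.2 / 17.03 = 43.41 mol
n(H2) = (3/2) × 43.41 = 65.12 mol
mass = 65.12 × 2.02 = 131.5 g

131.5 g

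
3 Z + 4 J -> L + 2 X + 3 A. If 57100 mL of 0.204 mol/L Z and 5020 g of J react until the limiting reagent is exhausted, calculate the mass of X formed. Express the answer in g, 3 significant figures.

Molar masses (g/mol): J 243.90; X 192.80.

1500 g

n(Z) = 0.204 × 57100/1000 = 11.65 mol
n(J) = 5020 / 243.90 = 20.58 mol
n/ν → Z: 3.883, J: 5.145; Z is limiting.
n(X) = (2/3) × 11.65 = 7.767 mol
mass = 7.767 × 192.80 = 1497 g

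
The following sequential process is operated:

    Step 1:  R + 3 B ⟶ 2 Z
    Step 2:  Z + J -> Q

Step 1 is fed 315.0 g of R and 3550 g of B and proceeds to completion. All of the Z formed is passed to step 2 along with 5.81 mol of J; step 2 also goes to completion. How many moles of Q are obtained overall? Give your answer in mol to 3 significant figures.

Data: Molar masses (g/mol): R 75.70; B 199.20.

Step 1:
n(R) = 315.0 / 75.70 = 4.161 mol
n(B) = 3550 / 199.20 = 17.82 mol
n/ν for R = 4.161/1 = 4.161
n/ν for B = 17.82/3 = 5.940
Smallest n/ν is R → limiting reagent.
n(Z) produced = (2/1) × 4.161 = 8.322 mol
Step 2:
n(Z) available = 8.322 mol
n(J) = 5.810 mol
n/ν for Z = 8.322/1 = 8.322
n/ν for J = 5.810/1 = 5.810
Smallest n/ν is J → limiting reagent.
n(Q) = (1/1) × 5.810 = 5.810 mol

5.81 mol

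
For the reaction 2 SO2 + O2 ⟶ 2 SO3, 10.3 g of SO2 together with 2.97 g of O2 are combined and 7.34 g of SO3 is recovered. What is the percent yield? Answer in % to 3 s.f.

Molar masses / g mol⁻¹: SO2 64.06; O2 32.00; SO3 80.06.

n(SO2) = 10.30 / 64.06 = 0.1608 mol
n(O2) = 2.970 / 32.00 = 0.09281 mol
n/ν for SO2 = 0.1608/2 = 0.08040
n/ν for O2 = 0.09281/1 = 0.09281
Smallest n/ν is SO2 → limiting reagent.
theoretical n(SO3) = (2/2) × 0.1608 = 0.1608 mol → 12.87 g
% yield = 7.34 / 12.87 × 100 = 57.03 %

57.0 %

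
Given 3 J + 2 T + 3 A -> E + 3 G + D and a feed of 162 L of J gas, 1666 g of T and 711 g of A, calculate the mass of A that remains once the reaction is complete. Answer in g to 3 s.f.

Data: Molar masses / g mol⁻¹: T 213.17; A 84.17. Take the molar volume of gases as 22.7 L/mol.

110 g

n(J) = 162.0 / 22.7 = 7.137 mol
n(T) = 1666 / 213.17 = 7.815 mol
n(A) = 711.0 / 84.17 = 8.447 mol
n/ν → J: 2.379, T: 3.908, A: 2.816; J is limiting.
A consumed = (3/3) × 7.137 = 7.137 mol
A remaining = 8.447 − 7.137 = 1.310 mol
mass = 1.310 × 84.17 = 110.3 g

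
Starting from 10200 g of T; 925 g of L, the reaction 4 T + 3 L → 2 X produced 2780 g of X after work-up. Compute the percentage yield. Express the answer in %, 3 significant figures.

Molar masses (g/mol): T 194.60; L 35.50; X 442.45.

36.2 %

n(T) = 10200 / 194.60 = 52.42 mol
n(L) = 925.0 / 35.50 = 26.06 mol
n/ν for T = 52.42/4 = 13.11
n/ν for L = 26.06/3 = 8.687
Smallest n/ν is L → limiting reagent.
theoretical n(X) = (2/3) × 26.06 = 17.37 mol → 7685 g
% yield = 2780 / 7685 × 100 = 36.17 %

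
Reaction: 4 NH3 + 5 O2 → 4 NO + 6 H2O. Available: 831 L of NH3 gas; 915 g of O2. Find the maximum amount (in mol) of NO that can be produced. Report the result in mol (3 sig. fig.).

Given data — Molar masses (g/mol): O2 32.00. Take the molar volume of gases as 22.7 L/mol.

n(NH3) = 831.0 / 22.7 = 36.61 mol
n(O2) = 915.0 / 32.00 = 28.59 mol
n/ν → NH3: 9.153, O2: 5.718; O2 is limiting.
n(NO) = (4/5) × 28.59 = 22.87 mol

22.9 mol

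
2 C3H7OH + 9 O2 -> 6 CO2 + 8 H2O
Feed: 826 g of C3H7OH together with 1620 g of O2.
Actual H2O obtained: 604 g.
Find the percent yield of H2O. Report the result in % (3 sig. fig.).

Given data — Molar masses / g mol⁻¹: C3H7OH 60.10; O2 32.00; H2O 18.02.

n(C3H7OH) = 826.0 / 60.10 = 13.74 mol
n(O2) = 1620 / 32.00 = 50.63 mol
n/ν → C3H7OH: 6.870, O2: 5.626; O2 is limiting.
theoretical n(H2O) = (8/9) × 50.63 = 45.00 mol → 810.9 g
% yield = 604 / 810.9 × 100 = 74.49 %

74.5 %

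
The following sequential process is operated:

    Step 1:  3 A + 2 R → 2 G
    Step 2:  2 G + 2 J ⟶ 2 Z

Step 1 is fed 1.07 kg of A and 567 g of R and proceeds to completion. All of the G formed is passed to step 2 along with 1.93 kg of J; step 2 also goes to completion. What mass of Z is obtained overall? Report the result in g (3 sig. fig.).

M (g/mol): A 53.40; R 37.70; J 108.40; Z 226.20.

3020 g

Step 1:
n(A) = 1.070×1000 / 53.40 = 20.04 mol
n(R) = 567.0 / 37.70 = 15.04 mol
n/ν → A: 6.680, R: 7.520; A is limiting.
n(G) produced = (2/3) × 20.04 = 13.36 mol
Step 2:
n(G) available = 13.36 mol
n(J) = 1.930×1000 / 108.40 = 17.80 mol
n/ν → G: 6.680, J: 8.900; G is limiting.
n(Z) = (2/2) × 13.36 = 13.36 mol
mass = 13.36 × 226.20 = 3022 g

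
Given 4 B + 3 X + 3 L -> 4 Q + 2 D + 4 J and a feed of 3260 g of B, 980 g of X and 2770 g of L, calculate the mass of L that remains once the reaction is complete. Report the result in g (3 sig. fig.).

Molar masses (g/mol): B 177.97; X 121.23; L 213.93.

1040 g

n(B) = 3260 / 177.97 = 18.32 mol
n(X) = 980.0 / 121.23 = 8.084 mol
n(L) = 2770 / 213.93 = 12.95 mol
n/ν for B = 18.32/4 = 4.580
n/ν for X = 8.084/3 = 2.695
n/ν for L = 12.95/3 = 4.317
Smallest n/ν is X → limiting reagent.
L consumed = (3/3) × 8.084 = 8.084 mol
L remaining = 12.95 − 8.084 = 4.866 mol
mass = 4.866 × 213.93 = 1041 g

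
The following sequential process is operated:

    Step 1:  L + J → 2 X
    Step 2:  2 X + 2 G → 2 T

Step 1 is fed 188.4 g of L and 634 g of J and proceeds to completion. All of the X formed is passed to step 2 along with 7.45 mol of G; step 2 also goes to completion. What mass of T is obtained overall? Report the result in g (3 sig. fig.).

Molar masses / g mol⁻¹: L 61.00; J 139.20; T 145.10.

Step 1:
n(L) = 188.4 / 61.00 = 3.089 mol
n(J) = 634.0 / 139.20 = 4.555 mol
n/ν → L: 3.089, J: 4.555; L is limiting.
n(X) produced = (2/1) × 3.089 = 6.178 mol
Step 2:
n(X) available = 6.178 mol
n(G) = 7.450 mol
n/ν → X: 3.089, G: 3.725; X is limiting.
n(T) = (2/2) × 6.178 = 6.178 mol
mass = 6.178 × 145.10 = 896.4 g

896 g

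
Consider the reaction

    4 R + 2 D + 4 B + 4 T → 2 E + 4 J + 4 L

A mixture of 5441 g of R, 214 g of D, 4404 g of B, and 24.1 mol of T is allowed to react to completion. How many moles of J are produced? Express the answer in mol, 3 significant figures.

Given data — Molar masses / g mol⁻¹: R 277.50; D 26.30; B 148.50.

n(R) = 5441 / 277.50 = 19.61 mol
n(D) = 214.0 / 26.30 = 8.137 mol
n(B) = 4404 / 148.50 = 29.66 mol
n(T) = 24.10 mol
n/ν → R: 4.903, D: 4.069, B: 7.415, T: 6.025; D is limiting.
n(J) = (4/2) × 8.137 = 16.27 mol

16.3 mol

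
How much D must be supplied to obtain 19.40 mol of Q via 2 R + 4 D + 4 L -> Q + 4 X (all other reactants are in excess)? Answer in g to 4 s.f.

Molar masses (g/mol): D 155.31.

12050 g

n(Q) = 19.40 mol
n(D) = (4/1) × 19.40 = 77.60 mol
mass = 77.60 × 155.31 = 12050 g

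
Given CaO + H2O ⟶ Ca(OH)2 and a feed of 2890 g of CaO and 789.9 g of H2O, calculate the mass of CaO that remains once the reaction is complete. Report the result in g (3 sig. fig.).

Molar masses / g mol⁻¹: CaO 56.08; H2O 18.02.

n(CaO) = 2890 / 56.08 = 51.53 mol
n(H2O) = 789.9 / 18.02 = 43.83 mol
n/ν for CaO = 51.53/1 = 51.53
n/ν for H2O = 43.83/1 = 43.83
Smallest n/ν is H2O → limiting reagent.
CaO consumed = (1/1) × 43.83 = 43.83 mol
CaO remaining = 51.53 − 43.83 = 7.700 mol
mass = 7.700 × 56.08 = 431.8 g

432 g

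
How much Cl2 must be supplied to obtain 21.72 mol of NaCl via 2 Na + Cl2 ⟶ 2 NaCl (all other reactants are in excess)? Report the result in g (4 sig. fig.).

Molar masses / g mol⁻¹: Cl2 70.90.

n(NaCl) = 21.72 mol
n(Cl2) = (1/2) × 21.72 = 10.86 mol
mass = 10.86 × 70.90 = 770.0 g

770.0 g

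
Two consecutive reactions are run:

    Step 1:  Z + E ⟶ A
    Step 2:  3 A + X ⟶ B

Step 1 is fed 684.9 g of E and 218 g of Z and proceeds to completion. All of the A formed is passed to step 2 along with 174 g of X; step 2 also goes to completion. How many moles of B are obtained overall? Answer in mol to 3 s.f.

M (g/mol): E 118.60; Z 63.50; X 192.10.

0.906 mol

Step 1:
n(E) = 684.9 / 118.60 = 5.775 mol
n(Z) = 218.0 / 63.50 = 3.433 mol
n/ν for E = 5.775/1 = 5.775
n/ν for Z = 3.433/1 = 3.433
Smallest n/ν is Z → limiting reagent.
n(A) produced = (1/1) × 3.433 = 3.433 mol
Step 2:
n(A) available = 3.433 mol
n(X) = 174.0 / 192.10 = 0.9058 mol
n/ν for A = 3.433/3 = 1.144
n/ν for X = 0.9058/1 = 0.9058
Smallest n/ν is X → limiting reagent.
n(B) = (1/1) × 0.9058 = 0.9058 mol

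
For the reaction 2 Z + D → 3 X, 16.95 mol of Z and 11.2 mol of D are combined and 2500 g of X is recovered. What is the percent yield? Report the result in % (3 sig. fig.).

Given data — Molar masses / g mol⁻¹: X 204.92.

n(Z) = 16.95 mol
n(D) = 11.20 mol
n/ν → Z: 8.475, D: 11.20; Z is limiting.
theoretical n(X) = (3/2) × 16.95 = 25.43 mol → 5211 g
% yield = 2500 / 5211 × 100 = 47.98 %

48.0 %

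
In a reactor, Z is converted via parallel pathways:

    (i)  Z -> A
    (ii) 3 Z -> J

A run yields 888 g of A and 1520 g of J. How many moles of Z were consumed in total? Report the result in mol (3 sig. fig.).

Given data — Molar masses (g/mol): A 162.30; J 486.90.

14.8 mol

n(A) = 888 / 162.30 = 5.471 mol
n(J) = 1520 / 486.90 = 3.122 mol
n(Z) via (i) = (1/1)×5.471 = 5.471 mol
n(Z) via (ii) = (3/1)×3.122 = 9.366 mol
total n(Z) = 5.471 + 9.366 = 14.84 mol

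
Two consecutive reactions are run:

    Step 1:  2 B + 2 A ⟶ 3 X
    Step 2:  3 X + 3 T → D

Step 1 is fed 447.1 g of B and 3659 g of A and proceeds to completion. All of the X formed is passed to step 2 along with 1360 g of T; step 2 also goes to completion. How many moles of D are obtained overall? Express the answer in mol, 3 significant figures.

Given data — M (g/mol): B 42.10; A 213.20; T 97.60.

4.64 mol

Step 1:
n(B) = 447.1 / 42.10 = 10.62 mol
n(A) = 3659 / 213.20 = 17.16 mol
n/ν for B = 10.62/2 = 5.310
n/ν for A = 17.16/2 = 8.580
Smallest n/ν is B → limiting reagent.
n(X) produced = (3/2) × 10.62 = 15.93 mol
Step 2:
n(X) available = 15.93 mol
n(T) = 1360 / 97.60 = 13.93 mol
n/ν for X = 15.93/3 = 5.310
n/ν for T = 13.93/3 = 4.643
Smallest n/ν is T → limiting reagent.
n(D) = (1/3) × 13.93 = 4.643 mol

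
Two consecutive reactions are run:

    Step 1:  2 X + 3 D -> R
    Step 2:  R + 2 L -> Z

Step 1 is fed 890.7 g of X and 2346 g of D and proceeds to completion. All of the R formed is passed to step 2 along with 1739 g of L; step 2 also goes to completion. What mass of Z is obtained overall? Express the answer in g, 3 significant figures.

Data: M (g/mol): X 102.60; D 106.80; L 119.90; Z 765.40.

3320 g

Step 1:
n(X) = 890.7 / 102.60 = 8.681 mol
n(D) = 2346 / 106.80 = 21.97 mol
n/ν for X = 8.681/2 = 4.341
n/ν for D = 21.97/3 = 7.323
Smallest n/ν is X → limiting reagent.
n(R) produced = (1/2) × 8.681 = 4.341 mol
Step 2:
n(R) available = 4.341 mol
n(L) = 1739 / 119.90 = 14.50 mol
n/ν for R = 4.341/1 = 4.341
n/ν for L = 14.50/2 = 7.250
Smallest n/ν is R → limiting reagent.
n(Z) = (1/1) × 4.341 = 4.341 mol
mass = 4.341 × 765.40 = 3323 g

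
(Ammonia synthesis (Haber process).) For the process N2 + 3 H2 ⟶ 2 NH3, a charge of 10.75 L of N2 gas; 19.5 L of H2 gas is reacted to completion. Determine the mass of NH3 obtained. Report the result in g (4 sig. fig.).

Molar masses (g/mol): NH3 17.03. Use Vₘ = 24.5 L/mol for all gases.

9.036 g

n(N2) = 10.75 / 24.5 = 0.4388 mol
n(H2) = 19.50 / 24.5 = 0.7959 mol
n/ν → N2: 0.4388, H2: 0.2653; H2 is limiting.
n(NH3) = (2/3) × 0.7959 = 0.5306 mol
mass = 0.5306 × 17.03 = 9.036 g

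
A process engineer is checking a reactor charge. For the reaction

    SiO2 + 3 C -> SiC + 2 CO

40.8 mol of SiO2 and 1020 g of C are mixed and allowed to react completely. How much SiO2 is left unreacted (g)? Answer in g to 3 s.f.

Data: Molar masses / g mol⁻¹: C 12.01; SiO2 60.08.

750 g

n(SiO2) = 40.80 mol
n(C) = 1020 / 12.01 = 84.93 mol
n/ν for SiO2 = 40.80/1 = 40.80
n/ν for C = 84.93/3 = 28.31
Smallest n/ν is C → limiting reagent.
SiO2 consumed = (1/3) × 84.93 = 28.31 mol
SiO2 remaining = 40.80 − 28.31 = 12.49 mol
mass = 12.49 × 60.08 = 750.4 g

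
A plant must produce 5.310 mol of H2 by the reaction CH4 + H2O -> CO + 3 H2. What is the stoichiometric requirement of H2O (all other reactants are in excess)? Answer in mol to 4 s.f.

n(H2) = 5.310 mol
n(H2O) = (1/3) × 5.310 = 1.770 mol

1.770 mol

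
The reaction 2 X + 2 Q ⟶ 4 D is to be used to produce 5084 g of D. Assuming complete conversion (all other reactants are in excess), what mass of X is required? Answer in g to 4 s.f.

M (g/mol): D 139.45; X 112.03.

n(D) = 5084 / 139.45 = 36.46 mol
n(X) = (2/4) × 36.46 = 18.23 mol
mass = 18.23 × 112.03 = 2042 g

2042 g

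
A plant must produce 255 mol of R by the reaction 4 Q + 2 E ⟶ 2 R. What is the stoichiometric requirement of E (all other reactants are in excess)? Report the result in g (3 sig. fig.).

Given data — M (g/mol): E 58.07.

n(R) = 255.0 mol
n(E) = (2/2) × 255.0 = 255.0 mol
mass = 255.0 × 58.07 = 14810 g

14800 g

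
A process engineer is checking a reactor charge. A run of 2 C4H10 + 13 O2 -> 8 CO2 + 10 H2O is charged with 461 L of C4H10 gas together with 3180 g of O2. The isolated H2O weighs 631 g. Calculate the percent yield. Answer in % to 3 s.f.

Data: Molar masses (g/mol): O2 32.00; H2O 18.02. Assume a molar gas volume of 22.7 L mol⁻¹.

45.8 %

n(C4H10) = 461.0 / 22.7 = 20.31 mol
n(O2) = 3180 / 32.00 = 99.38 mol
n/ν → C4H10: 10.16, O2: 7.645; O2 is limiting.
theoretical n(H2O) = (10/13) × 99.38 = 76.45 mol → 1378 g
% yield = 631 / 1378 × 100 = 45.79 %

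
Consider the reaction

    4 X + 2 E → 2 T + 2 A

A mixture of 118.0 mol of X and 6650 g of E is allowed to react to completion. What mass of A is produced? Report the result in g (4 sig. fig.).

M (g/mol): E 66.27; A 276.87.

16340 g

n(X) = 118.0 mol
n(E) = 6650 / 66.27 = 100.3 mol
n/ν for X = 118.0/4 = 29.50
n/ν for E = 100.3/2 = 50.15
Smallest n/ν is X → limiting reagent.
n(A) = (2/4) × 118.0 = 59.00 mol
mass = 59.00 × 276.87 = 16340 g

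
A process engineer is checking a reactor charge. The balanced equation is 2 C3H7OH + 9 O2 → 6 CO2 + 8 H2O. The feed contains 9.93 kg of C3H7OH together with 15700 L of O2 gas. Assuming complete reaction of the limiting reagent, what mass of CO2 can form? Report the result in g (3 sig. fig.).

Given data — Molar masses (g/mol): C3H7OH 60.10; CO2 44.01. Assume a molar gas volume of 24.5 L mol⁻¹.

n(C3H7OH) = 9.930×1000 / 60.10 = 165.2 mol
n(O2) = 15700 / 24.5 = 640.8 mol
n/ν for C3H7OH = 165.2/2 = 82.60
n/ν for O2 = 640.8/9 = 71.20
Smallest n/ν is O2 → limiting reagent.
n(CO2) = (6/9) × 640.8 = 427.2 mol
mass = 427.2 × 44.01 = 18800 g

18800 g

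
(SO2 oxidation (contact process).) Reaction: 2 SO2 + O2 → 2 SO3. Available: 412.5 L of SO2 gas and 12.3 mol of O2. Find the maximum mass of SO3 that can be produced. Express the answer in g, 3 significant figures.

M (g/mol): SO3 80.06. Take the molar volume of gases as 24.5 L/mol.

1350 g

n(SO2) = 412.5 / 24.5 = 16.84 mol
n(O2) = 12.30 mol
n/ν for SO2 = 16.84/2 = 8.420
n/ν for O2 = 12.30/1 = 12.30
Smallest n/ν is SO2 → limiting reagent.
n(SO3) = (2/2) × 16.84 = 16.84 mol
mass = 16.84 × 80.06 = 1348 g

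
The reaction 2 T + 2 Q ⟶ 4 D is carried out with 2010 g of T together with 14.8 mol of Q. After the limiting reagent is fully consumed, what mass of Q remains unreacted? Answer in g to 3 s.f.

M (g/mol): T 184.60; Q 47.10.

n(T) = 2010 / 184.60 = 10.89 mol
n(Q) = 14.80 mol
n/ν → T: 5.445, Q: 7.400; T is limiting.
Q consumed = (2/2) × 10.89 = 10.89 mol
Q remaining = 14.80 − 10.89 = 3.910 mol
mass = 3.910 × 47.10 = 184.2 g

184 g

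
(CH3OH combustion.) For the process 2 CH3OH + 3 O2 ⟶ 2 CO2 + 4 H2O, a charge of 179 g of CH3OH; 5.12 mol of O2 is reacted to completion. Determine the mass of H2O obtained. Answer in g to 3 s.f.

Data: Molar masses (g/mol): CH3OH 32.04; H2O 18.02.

n(CH3OH) = 179.0 / 32.04 = 5.587 mol
n(O2) = 5.120 mol
n/ν for CH3OH = 5.587/2 = 2.794
n/ν for O2 = 5.120/3 = 1.707
Smallest n/ν is O2 → limiting reagent.
n(H2O) = (4/3) × 5.120 = 6.827 mol
mass = 6.827 × 18.02 = 123.0 g

123 g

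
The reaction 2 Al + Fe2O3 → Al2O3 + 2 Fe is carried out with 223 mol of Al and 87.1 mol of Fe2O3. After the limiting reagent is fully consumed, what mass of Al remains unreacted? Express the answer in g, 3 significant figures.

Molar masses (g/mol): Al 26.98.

1320 g

n(Al) = 223.0 mol
n(Fe2O3) = 87.10 mol
n/ν → Al: 111.5, Fe2O3: 87.10; Fe2O3 is limiting.
Al consumed = (2/1) × 87.10 = 174.2 mol
Al remaining = 223.0 − 174.2 = 48.80 mol
mass = 48.80 × 26.98 = 1317 g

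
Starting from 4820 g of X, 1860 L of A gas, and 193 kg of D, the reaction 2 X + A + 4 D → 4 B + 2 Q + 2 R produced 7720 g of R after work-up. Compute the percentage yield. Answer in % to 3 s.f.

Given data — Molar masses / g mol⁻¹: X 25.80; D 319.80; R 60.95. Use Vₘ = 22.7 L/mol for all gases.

n(X) = 4820 / 25.80 = 186.8 mol
n(A) = 1860 / 22.7 = 81.94 mol
n(D) = 193.0×1000 / 319.80 = 603.5 mol
n/ν → X: 93.40, A: 81.94, D: 150.9; A is limiting.
theoretical n(R) = (2/1) × 81.94 = 163.9 mol → 9990 g
% yield = 7720 / 9990 × 100 = 77.28 %

77.3 %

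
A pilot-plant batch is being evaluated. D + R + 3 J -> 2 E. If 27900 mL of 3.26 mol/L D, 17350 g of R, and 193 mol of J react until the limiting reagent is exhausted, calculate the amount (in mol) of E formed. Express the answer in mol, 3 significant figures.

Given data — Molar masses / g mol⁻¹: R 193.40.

129 mol

n(D) = 3.26 × 27900/1000 = 90.95 mol
n(R) = 17350 / 193.40 = 89.71 mol
n(J) = 193.0 mol
n/ν → D: 90.95, R: 89.71, J: 64.33; J is limiting.
n(E) = (2/3) × 193.0 = 128.7 mol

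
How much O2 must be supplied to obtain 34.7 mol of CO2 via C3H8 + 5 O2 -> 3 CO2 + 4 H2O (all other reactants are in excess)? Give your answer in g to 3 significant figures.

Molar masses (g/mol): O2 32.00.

1850 g

n(CO2) = 34.70 mol
n(O2) = (5/3) × 34.70 = 57.83 mol
mass = 57.83 × 32.00 = 1851 g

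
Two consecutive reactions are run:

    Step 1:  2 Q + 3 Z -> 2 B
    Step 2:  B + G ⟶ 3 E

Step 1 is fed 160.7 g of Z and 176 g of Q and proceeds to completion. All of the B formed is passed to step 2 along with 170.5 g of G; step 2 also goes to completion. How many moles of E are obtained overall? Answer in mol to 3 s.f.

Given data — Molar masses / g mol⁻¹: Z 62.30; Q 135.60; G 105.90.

Step 1:
n(Z) = 160.7 / 62.30 = 2.579 mol
n(Q) = 176.0 / 135.60 = 1.298 mol
n/ν for Z = 2.579/3 = 0.8597
n/ν for Q = 1.298/2 = 0.6490
Smallest n/ν is Q → limiting reagent.
n(B) produced = (2/2) × 1.298 = 1.298 mol
Step 2:
n(B) available = 1.298 mol
n(G) = 170.5 / 105.90 = 1.610 mol
n/ν for B = 1.298/1 = 1.298
n/ν for G = 1.610/1 = 1.610
Smallest n/ν is B → limiting reagent.
n(E) = (3/1) × 1.298 = 3.894 mol

3.89 mol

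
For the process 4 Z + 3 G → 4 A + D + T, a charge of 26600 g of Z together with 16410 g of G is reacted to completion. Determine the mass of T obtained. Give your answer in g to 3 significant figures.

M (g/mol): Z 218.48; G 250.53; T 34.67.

757 g

n(Z) = 26600 / 218.48 = 121.8 mol
n(G) = 16410 / 250.53 = 65.50 mol
n/ν → Z: 30.45, G: 21.83; G is limiting.
n(T) = (1/3) × 65.50 = 21.83 mol
mass = 21.83 × 34.67 = 756.8 g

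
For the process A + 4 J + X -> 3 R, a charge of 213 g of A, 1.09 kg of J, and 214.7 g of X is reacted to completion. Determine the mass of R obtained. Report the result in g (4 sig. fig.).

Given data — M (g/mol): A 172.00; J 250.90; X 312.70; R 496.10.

1022 g

n(A) = 213.0 / 172.00 = 1.238 mol
n(J) = 1.090×1000 / 250.90 = 4.344 mol
n(X) = 214.7 / 312.70 = 0.6866 mol
n/ν for A = 1.238/1 = 1.238
n/ν for J = 4.344/4 = 1.086
n/ν for X = 0.6866/1 = 0.6866
Smallest n/ν is X → limiting reagent.
n(R) = (3/1) × 0.6866 = 2.060 mol
mass = 2.060 × 496.10 = 1022 g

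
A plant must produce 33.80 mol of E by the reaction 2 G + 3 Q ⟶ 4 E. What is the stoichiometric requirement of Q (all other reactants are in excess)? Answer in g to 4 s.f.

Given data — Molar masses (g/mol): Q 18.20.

n(E) = 33.80 mol
n(Q) = (3/4) × 33.80 = 25.35 mol
mass = 25.35 × 18.20 = 461.4 g

461.4 g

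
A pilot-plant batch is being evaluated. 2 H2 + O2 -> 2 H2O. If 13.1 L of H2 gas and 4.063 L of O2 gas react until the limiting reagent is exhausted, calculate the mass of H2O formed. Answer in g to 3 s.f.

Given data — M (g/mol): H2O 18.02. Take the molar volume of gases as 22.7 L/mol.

6.45 g

n(H2) = 13.10 / 22.7 = 0.5771 mol
n(O2) = 4.063 / 22.7 = 0.1790 mol
n/ν for H2 = 0.5771/2 = 0.2886
n/ν for O2 = 0.1790/1 = 0.1790
Smallest n/ν is O2 → limiting reagent.
n(H2O) = (2/1) × 0.1790 = 0.3580 mol
mass = 0.3580 × 18.02 = 6.451 g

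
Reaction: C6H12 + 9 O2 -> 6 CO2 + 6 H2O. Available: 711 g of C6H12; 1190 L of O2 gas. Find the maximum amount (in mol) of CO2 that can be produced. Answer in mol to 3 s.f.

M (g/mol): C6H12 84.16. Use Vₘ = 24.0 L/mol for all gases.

n(C6H12) = 711.0 / 84.16 = 8.448 mol
n(O2) = 1190 / 24.0 = 49.58 mol
n/ν for C6H12 = 8.448/1 = 8.448
n/ν for O2 = 49.58/9 = 5.509
Smallest n/ν is O2 → limiting reagent.
n(CO2) = (6/9) × 49.58 = 33.05 mol

33.1 mol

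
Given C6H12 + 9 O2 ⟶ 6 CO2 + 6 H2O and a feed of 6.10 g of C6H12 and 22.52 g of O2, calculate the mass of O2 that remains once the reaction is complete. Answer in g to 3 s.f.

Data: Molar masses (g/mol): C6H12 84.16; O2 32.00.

1.65 g

n(C6H12) = 6.100 / 84.16 = 0.07248 mol
n(O2) = 22.52 / 32.00 = 0.7038 mol
n/ν → C6H12: 0.07248, O2: 0.07820; C6H12 is limiting.
O2 consumed = (9/1) × 0.07248 = 0.6523 mol
O2 remaining = 0.7038 − 0.6523 = 0.05150 mol
mass = 0.05150 × 32.00 = 1.648 g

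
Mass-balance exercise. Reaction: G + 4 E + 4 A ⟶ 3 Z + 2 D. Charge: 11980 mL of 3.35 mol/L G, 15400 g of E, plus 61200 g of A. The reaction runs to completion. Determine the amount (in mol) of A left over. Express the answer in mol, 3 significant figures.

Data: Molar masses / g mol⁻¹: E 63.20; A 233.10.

n(G) = 3.35 × 11980/1000 = 40.13 mol
n(E) = 15400 / 63.20 = 243.7 mol
n(A) = 61200 / 233.10 = 262.5 mol
n/ν for G = 40.13/1 = 40.13
n/ν for E = 243.7/4 = 60.93
n/ν for A = 262.5/4 = 65.63
Smallest n/ν is G → limiting reagent.
A consumed = (4/1) × 40.13 = 160.5 mol
A remaining = 262.5 − 160.5 = 102.0 mol

102 mol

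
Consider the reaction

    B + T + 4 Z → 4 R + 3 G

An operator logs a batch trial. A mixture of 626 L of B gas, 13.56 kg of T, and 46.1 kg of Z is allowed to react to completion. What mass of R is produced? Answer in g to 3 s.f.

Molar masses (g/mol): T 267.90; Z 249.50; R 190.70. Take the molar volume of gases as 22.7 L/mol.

21000 g

n(B) = 626.0 / 22.7 = 27.58 mol
n(T) = 13.56×1000 / 267.90 = 50.62 mol
n(Z) = 46.10×1000 / 249.50 = 184.8 mol
n/ν → B: 27.58, T: 50.62, Z: 46.20; B is limiting.
n(R) = (4/1) × 27.58 = 110.3 mol
mass = 110.3 × 190.70 = 21030 g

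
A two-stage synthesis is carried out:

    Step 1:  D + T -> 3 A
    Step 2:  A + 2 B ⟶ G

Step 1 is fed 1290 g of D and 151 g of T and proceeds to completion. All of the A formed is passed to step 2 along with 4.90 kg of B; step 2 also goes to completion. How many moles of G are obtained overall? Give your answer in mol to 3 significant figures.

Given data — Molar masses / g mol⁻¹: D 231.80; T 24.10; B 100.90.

Step 1:
n(D) = 1290 / 231.80 = 5.565 mol
n(T) = 151.0 / 24.10 = 6.266 mol
n/ν for D = 5.565/1 = 5.565
n/ν for T = 6.266/1 = 6.266
Smallest n/ν is D → limiting reagent.
n(A) produced = (3/1) × 5.565 = 16.70 mol
Step 2:
n(A) available = 16.70 mol
n(B) = 4.900×1000 / 100.90 = 48.56 mol
n/ν for A = 16.70/1 = 16.70
n/ν for B = 48.56/2 = 24.28
Smallest n/ν is A → limiting reagent.
n(G) = (1/1) × 16.70 = 16.70 mol

16.7 mol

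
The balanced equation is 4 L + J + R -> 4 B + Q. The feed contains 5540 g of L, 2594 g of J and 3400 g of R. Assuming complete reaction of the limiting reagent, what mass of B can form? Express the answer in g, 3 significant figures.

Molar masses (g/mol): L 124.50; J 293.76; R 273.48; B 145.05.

5120 g

n(L) = 5540 / 124.50 = 44.50 mol
n(J) = 2594 / 293.76 = 8.830 mol
n(R) = 3400 / 273.48 = 12.43 mol
n/ν → L: 11.13, J: 8.830, R: 12.43; J is limiting.
n(B) = (4/1) × 8.830 = 35.32 mol
mass = 35.32 × 145.05 = 5123 g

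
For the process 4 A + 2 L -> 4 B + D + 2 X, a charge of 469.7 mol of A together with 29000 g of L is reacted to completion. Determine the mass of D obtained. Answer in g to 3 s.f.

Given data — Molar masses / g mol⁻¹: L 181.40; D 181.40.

14500 g

n(A) = 469.7 mol
n(L) = 29000 / 181.40 = 159.9 mol
n/ν for A = 469.7/4 = 117.4
n/ν for L = 159.9/2 = 79.95
Smallest n/ν is L → limiting reagent.
n(D) = (1/2) × 159.9 = 79.95 mol
mass = 79.95 × 181.40 = 14500 g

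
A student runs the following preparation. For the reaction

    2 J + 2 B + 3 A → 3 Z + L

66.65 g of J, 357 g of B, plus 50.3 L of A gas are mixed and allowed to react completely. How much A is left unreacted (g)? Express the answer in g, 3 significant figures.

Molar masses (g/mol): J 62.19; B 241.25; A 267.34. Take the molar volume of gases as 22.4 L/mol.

171 g

n(J) = 66.65 / 62.19 = 1.072 mol
n(B) = 357.0 / 241.25 = 1.480 mol
n(A) = 50.30 / 22.4 = 2.246 mol
n/ν → J: 0.5360, B: 0.7400, A: 0.7487; J is limiting.
A consumed = (3/2) × 1.072 = 1.608 mol
A remaining = 2.246 − 1.608 = 0.6380 mol
mass = 0.6380 × 267.34 = 170.6 g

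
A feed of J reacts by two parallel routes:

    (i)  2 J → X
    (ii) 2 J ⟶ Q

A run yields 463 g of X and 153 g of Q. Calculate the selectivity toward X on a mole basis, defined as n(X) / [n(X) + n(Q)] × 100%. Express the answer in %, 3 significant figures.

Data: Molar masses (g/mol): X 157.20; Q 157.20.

n(X) = 463 / 157.20 = 2.945 mol
n(Q) = 153 / 157.20 = 0.9733 mol
selectivity = 2.945/(2.945+0.9733) × 100 = 75.16 %

75.2 %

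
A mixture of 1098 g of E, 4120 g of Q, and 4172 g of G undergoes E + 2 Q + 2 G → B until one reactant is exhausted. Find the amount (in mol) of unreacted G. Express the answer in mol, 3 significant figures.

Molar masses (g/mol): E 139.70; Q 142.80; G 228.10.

2.57 mol

n(E) = 1098 / 139.70 = 7.860 mol
n(Q) = 4120 / 142.80 = 28.85 mol
n(G) = 4172 / 228.10 = 18.29 mol
n/ν → E: 7.860, Q: 14.43, G: 9.145; E is limiting.
G consumed = (2/1) × 7.860 = 15.72 mol
G remaining = 18.29 − 15.72 = 2.570 mol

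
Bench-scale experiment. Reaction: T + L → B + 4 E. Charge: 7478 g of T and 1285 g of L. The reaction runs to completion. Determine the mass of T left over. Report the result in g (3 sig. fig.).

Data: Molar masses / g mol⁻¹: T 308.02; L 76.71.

2320 g

n(T) = 7478 / 308.02 = 24.28 mol
n(L) = 1285 / 76.71 = 16.75 mol
n/ν → T: 24.28, L: 16.75; L is limiting.
T consumed = (1/1) × 16.75 = 16.75 mol
T remaining = 24.28 − 16.75 = 7.530 mol
mass = 7.530 × 308.02 = 2319 g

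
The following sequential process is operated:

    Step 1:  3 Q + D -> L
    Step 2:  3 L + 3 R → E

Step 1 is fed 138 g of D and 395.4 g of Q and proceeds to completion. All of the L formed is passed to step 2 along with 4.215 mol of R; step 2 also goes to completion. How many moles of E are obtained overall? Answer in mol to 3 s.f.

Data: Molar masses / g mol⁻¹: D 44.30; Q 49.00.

0.897 mol

Step 1:
n(D) = 138.0 / 44.30 = 3.115 mol
n(Q) = 395.4 / 49.00 = 8.069 mol
n/ν for D = 3.115/1 = 3.115
n/ν for Q = 8.069/3 = 2.690
Smallest n/ν is Q → limiting reagent.
n(L) produced = (1/3) × 8.069 = 2.690 mol
Step 2:
n(L) available = 2.690 mol
n(R) = 4.215 mol
n/ν for L = 2.690/3 = 0.8967
n/ν for R = 4.215/3 = 1.405
Smallest n/ν is L → limiting reagent.
n(E) = (1/3) × 2.690 = 0.8967 mol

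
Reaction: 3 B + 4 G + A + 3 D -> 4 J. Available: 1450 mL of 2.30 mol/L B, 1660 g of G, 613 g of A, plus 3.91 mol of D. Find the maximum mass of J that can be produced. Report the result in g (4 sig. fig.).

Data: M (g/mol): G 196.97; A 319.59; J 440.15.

1957 g

n(B) = 2.30 × 1450/1000 = 3.335 mol
n(G) = 1660 / 196.97 = 8.428 mol
n(A) = 613.0 / 319.59 = 1.918 mol
n(D) = 3.910 mol
n/ν for B = 3.335/3 = 1.112
n/ν for G = 8.428/4 = 2.107
n/ν for A = 1.918/1 = 1.918
n/ν for D = 3.910/3 = 1.303
Smallest n/ν is B → limiting reagent.
n(J) = (4/3) × 3.335 = 4.447 mol
mass = 4.447 × 440.15 = 1957 g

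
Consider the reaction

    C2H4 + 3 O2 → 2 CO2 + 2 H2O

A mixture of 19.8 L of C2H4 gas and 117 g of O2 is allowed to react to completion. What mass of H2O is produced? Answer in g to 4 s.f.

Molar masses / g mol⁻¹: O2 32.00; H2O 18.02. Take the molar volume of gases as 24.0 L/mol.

n(C2H4) = 19.80 / 24.0 = 0.8250 mol
n(O2) = 117.0 / 32.00 = 3.656 mol
n/ν → C2H4: 0.8250, O2: 1.219; C2H4 is limiting.
n(H2O) = (2/1) × 0.8250 = 1.650 mol
mass = 1.650 × 18.02 = 29.73 g

29.73 g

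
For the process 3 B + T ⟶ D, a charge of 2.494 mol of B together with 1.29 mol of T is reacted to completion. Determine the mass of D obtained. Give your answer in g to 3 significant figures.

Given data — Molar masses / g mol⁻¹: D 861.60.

n(B) = 2.494 mol
n(T) = 1.290 mol
n/ν → B: 0.8313, T: 1.290; B is limiting.
n(D) = (1/3) × 2.494 = 0.8313 mol
mass = 0.8313 × 861.60 = 716.2 g

716 g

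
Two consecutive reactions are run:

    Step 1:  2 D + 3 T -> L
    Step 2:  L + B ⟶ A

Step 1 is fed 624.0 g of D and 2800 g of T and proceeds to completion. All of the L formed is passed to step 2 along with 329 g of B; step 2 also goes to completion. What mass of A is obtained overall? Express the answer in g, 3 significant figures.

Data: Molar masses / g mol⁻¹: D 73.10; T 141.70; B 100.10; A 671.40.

2210 g

Step 1:
n(D) = 624.0 / 73.10 = 8.536 mol
n(T) = 2800 / 141.70 = 19.76 mol
n/ν for D = 8.536/2 = 4.268
n/ν for T = 19.76/3 = 6.587
Smallest n/ν is D → limiting reagent.
n(L) produced = (1/2) × 8.536 = 4.268 mol
Step 2:
n(L) available = 4.268 mol
n(B) = 329.0 / 100.10 = 3.287 mol
n/ν for L = 4.268/1 = 4.268
n/ν for B = 3.287/1 = 3.287
Smallest n/ν is B → limiting reagent.
n(A) = (1/1) × 3.287 = 3.287 mol
mass = 3.287 × 671.40 = 2207 g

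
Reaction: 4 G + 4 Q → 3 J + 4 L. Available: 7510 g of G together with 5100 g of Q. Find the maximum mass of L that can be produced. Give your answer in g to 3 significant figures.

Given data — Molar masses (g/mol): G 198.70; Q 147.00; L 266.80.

9260 g

n(G) = 7510 / 198.70 = 37.80 mol
n(Q) = 5100 / 147.00 = 34.69 mol
n/ν for G = 37.80/4 = 9.450
n/ν for Q = 34.69/4 = 8.673
Smallest n/ν is Q → limiting reagent.
n(L) = (4/4) × 34.69 = 34.69 mol
mass = 34.69 × 266.80 = 9255 g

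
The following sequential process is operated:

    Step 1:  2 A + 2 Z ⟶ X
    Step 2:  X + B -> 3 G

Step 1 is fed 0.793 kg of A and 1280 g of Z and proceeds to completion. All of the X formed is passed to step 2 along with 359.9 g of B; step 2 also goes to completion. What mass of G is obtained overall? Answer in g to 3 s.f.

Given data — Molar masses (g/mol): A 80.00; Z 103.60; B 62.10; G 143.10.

2130 g

Step 1:
n(A) = 0.7930×1000 / 80.00 = 9.913 mol
n(Z) = 1280 / 103.60 = 12.36 mol
n/ν for A = 9.913/2 = 4.957
n/ν for Z = 12.36/2 = 6.180
Smallest n/ν is A → limiting reagent.
n(X) produced = (1/2) × 9.913 = 4.957 mol
Step 2:
n(X) available = 4.957 mol
n(B) = 359.9 / 62.10 = 5.795 mol
n/ν for X = 4.957/1 = 4.957
n/ν for B = 5.795/1 = 5.795
Smallest n/ν is X → limiting reagent.
n(G) = (3/1) × 4.957 = 14.87 mol
mass = 14.87 × 143.10 = 2128 g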